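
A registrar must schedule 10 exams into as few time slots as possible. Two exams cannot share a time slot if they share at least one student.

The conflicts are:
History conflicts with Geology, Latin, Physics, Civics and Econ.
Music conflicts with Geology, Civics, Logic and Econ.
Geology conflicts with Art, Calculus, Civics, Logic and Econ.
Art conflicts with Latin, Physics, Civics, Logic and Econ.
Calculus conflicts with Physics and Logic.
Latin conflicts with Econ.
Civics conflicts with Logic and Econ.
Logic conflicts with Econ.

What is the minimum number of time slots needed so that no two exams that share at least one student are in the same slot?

5

Geology, Art, Civics, Logic, Econ pairwise conflict, so at least 5 time slots are needed.
5 time slots suffice: time slot 1 → {Physics, Econ}; time slot 2 → {Geology, Latin}; time slot 3 → {History, Music, Art, Calculus}; time slot 4 → {Civics}; time slot 5 → {Logic}. Each listed conflict is separated.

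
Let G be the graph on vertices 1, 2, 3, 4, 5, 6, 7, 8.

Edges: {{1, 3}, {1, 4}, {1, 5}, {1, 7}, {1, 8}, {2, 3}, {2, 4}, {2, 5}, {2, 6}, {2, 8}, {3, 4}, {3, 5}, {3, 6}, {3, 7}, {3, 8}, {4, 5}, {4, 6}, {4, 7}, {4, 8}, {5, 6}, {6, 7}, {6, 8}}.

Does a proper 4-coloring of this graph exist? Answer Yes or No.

No

2, 3, 4, 6, 8 form a clique, so at least 5 colors are needed.
So 4 colors are not enough.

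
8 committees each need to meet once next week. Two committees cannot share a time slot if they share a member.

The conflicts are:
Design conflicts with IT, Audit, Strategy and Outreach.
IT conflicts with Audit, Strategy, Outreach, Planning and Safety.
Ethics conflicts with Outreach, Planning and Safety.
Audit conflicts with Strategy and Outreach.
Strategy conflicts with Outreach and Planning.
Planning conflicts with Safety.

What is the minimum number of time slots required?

5

Design, IT, Audit, Strategy, Outreach all conflict with each other, so at least 5 time slots are needed.
5 time slots suffice: time slot 1 → {IT, Ethics}; time slot 2 → {Outreach, Planning}; time slot 3 → {Strategy, Safety}; time slot 4 → {Audit}; time slot 5 → {Design}. Every pair that conflicts lands in different time slots.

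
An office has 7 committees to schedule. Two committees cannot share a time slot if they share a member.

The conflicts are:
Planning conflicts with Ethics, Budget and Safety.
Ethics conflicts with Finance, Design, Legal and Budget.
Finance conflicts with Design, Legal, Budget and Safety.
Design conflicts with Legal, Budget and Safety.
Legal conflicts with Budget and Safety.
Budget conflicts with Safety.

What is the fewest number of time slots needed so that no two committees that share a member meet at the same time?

5

Finance, Design, Legal, Budget, Safety are mutually in conflict, so at least 5 time slots are needed.
Using 5 time slots: Planning=3, Ethics=2, Finance=4, Design=5, Legal=3, Budget=1, Safety=2. Each listed conflict is separated.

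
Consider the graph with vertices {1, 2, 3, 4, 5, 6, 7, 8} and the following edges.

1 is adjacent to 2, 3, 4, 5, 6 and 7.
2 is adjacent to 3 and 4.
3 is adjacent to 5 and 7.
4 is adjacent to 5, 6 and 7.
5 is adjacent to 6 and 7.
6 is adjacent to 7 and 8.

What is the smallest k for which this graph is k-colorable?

5

1, 4, 5, 6, 7 are pairwise adjacent (a clique of size 5), so at least 5 colors are needed.
A valid assignment using 5 colors: 1=red, 2=green, 3=blue, 4=purple, 5=green, 6=blue, 7=yellow, 8=red. Every edge joins two different colors.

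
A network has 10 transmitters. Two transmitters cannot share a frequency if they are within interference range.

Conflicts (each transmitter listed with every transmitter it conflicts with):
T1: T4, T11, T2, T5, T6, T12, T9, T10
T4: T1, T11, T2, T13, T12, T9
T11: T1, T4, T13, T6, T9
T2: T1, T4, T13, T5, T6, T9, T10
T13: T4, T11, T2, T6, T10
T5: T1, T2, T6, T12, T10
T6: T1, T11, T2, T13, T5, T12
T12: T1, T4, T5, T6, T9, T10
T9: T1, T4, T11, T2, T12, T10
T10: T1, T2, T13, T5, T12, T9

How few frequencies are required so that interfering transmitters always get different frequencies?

4

T1, T5, T6, T12 pairwise conflict, so at least 4 frequencies are needed.
4 frequencies suffice: frequency 1 → {T1, T13}; frequency 2 → {T11, T2, T12}; frequency 3 → {T4, T6, T10}; frequency 4 → {T5, T9}. Each listed conflict is separated.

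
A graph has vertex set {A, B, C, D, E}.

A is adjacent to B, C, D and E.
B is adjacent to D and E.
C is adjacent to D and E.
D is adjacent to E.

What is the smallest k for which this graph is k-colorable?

4

A, C, D, E form a clique, so at least 4 colors are needed.
A valid assignment using 4 colors: A=2, B=4, C=4, D=1, E=3. Every edge joins two different colors.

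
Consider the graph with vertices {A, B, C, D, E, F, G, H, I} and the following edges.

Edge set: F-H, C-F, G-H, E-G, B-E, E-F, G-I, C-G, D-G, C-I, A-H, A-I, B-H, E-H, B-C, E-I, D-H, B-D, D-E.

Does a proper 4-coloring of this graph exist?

The chromatic number is 4. D, E, G, H form a clique, so at least 4 colors are needed.
A valid assignment using 4 colors: A=1, B=3, C=1, D=4, E=1, F=3, G=3, H=2, I=2.
That is already a proper 4-coloring.

Yes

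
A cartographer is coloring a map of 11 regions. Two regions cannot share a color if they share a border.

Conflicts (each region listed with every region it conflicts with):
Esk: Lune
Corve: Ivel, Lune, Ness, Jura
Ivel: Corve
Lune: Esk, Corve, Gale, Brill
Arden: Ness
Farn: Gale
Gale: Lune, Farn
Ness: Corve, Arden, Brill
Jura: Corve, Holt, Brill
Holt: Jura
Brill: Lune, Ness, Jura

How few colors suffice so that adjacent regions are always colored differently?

2

Jura and Brill conflict, so at least 2 colors are needed.
2 colors suffice: color 1 → {Esk, Corve, Arden, Gale, Holt, Brill}; color 2 → {Ivel, Lune, Farn, Ness, Jura}. No two conflicting regions share a color.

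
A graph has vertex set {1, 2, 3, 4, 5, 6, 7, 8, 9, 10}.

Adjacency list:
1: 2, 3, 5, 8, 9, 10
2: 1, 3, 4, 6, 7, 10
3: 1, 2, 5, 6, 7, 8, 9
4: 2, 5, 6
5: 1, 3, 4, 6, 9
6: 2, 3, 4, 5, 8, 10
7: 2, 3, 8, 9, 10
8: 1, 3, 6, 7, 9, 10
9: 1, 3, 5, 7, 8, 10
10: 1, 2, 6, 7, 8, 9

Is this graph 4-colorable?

The chromatic number is 4. 1, 3, 5, 9 form a clique, so at least 4 colors are needed.
4 colors suffice: color a → {3, 4, 10}; color b → {2, 5, 8}; color c → {1, 6, 7}; color d → {9}.
That is already a proper 4-coloring.

Yes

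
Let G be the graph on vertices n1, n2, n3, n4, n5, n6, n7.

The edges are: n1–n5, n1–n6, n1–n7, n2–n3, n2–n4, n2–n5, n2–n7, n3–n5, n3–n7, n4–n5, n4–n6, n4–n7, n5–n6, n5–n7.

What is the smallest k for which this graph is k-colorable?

4

n2, n3, n5, n7 are pairwise adjacent (a clique of size 4), so at least 4 colors are needed.
4 colors suffice: color red → {n5}; color blue → {n6, n7}; color green → {n1, n3, n4}; color yellow → {n2}. Every edge joins two different colors.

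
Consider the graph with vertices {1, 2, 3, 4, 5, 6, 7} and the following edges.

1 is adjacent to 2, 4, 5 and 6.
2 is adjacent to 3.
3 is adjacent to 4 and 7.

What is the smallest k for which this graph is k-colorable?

1 and 6 are adjacent, so at least 2 colors are needed.
2 colors suffice: color a → {1, 3}; color b → {2, 4, 5, 6, 7}. Every edge joins two different colors.

2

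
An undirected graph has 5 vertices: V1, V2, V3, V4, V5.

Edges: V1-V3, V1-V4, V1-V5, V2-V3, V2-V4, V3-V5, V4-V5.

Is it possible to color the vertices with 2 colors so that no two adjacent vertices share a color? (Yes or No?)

No

V1, V3, V5 are mutually adjacent, so at least 3 colors are needed.
So 2 colors are not enough.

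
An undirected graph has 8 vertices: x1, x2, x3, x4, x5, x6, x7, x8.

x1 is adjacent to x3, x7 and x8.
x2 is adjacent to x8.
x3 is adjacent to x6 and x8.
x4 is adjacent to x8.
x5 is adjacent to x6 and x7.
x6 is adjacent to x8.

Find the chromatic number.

x1, x3, x8 form a triangle, so at least 3 colors are needed.
One proper 3-coloring: x1=2, x2=2, x3=3, x4=2, x5=3, x6=2, x7=1, x8=1. No two adjacent vertices share a color.

3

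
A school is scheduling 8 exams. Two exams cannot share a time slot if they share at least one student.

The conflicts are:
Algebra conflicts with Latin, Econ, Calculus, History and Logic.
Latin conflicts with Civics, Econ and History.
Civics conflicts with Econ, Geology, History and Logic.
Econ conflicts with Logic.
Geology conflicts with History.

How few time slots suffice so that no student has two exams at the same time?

3

Algebra, Econ, Logic are mutually in conflict, so at least 3 time slots are needed.
A valid assignment using 3 time slots: Algebra=1, Latin=3, Civics=1, Econ=2, Geology=3, Calculus=2, History=2, Logic=3. Every pair that conflicts lands in different time slots.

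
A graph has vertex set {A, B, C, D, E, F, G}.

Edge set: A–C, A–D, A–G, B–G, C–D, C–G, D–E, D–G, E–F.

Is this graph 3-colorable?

A, C, D, G are pairwise adjacent (a clique of size 4), so at least 4 colors are needed.
So 3 colors are not enough.

No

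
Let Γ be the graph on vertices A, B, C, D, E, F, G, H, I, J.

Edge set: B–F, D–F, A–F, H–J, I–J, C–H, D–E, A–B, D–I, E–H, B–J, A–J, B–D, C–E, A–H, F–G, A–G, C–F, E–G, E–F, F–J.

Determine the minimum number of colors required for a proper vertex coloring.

4

A, B, F, J are pairwise adjacent (a clique of size 4), so at least 4 colors are needed.
4 colors suffice: A=green, B=yellow, C=green, D=green, E=blue, F=red, G=yellow, H=red, I=red, J=blue. Each edge has distinct colors on its endpoints.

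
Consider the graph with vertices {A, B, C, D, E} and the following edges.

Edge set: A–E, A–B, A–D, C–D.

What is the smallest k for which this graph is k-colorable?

2

A and E are adjacent, so at least 2 colors are needed.
A valid assignment using 2 colors: A=1, B=2, C=1, D=2, E=2. Each edge has distinct colors on its endpoints.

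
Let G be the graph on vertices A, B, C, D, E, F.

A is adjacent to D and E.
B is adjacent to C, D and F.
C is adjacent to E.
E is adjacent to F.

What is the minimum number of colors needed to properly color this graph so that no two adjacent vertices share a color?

The cycle C-E-A-D-B-C has odd length 5, so it cannot be 2-colored; at least 3 colors are needed.
3 colors suffice: color red → {B, E}; color blue → {A, C, F}; color green → {D}. Every edge joins two different colors.

3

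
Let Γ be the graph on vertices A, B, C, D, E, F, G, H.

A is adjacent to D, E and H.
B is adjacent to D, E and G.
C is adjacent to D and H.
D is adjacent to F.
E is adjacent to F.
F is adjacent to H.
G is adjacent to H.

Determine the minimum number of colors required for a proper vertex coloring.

The cycle G-H-F-E-B-G has odd length 5, so it cannot be 2-colored; at least 3 colors are needed.
One proper 3-coloring: A=blue, B=blue, C=blue, D=red, E=red, F=blue, G=green, H=red. No two adjacent vertices share a color.

3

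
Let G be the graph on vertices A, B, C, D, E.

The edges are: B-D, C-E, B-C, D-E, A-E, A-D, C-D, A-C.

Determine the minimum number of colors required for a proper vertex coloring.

A, C, D, E are pairwise adjacent (a clique of size 4), so at least 4 colors are needed.
A valid assignment using 4 colors: A=green, B=green, C=blue, D=red, E=yellow. No two adjacent vertices share a color.

4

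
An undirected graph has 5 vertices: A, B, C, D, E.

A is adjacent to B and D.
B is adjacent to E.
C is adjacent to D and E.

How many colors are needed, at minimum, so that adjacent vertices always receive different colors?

The cycle A-D-C-E-B-A has odd length 5, so it cannot be 2-colored; at least 3 colors are needed.
3 colors suffice: color 1 → {B, C}; color 2 → {D, E}; color 3 → {A}. Each edge has distinct colors on its endpoints.

3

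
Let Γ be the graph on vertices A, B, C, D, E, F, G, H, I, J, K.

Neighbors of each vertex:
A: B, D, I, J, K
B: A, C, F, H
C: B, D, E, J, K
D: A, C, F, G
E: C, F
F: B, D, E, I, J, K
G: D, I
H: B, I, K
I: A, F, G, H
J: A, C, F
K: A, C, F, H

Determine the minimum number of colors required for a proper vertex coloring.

2

E and F are adjacent, so at least 2 colors are needed.
2 colors suffice: color red → {A, C, F, G, H}; color blue → {B, D, E, I, J, K}. No two adjacent vertices share a color.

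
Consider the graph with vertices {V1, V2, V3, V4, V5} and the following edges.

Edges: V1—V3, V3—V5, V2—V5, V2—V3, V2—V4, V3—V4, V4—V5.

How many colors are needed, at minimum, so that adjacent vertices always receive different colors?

4

V2, V3, V4, V5 are mutually adjacent (a clique of size 4), so at least 4 colors are needed.
4 colors suffice: color 1 → {V3}; color 2 → {V1, V2}; color 3 → {V5}; color 4 → {V4}. No two adjacent vertices share a color.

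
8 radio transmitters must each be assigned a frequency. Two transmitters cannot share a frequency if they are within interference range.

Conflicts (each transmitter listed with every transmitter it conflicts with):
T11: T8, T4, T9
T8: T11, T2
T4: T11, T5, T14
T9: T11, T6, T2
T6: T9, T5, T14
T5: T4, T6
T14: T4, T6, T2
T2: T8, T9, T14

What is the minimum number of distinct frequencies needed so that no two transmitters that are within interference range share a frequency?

The cycle T4-T11-T9-T6-T5-T4 has odd length 5, so it cannot be 2-colored; at least 3 frequencies are needed.
3 frequencies suffice: frequency 1 → {T8, T9, T5, T14}; frequency 2 → {T11, T6, T2}; frequency 3 → {T4}. Every pair that conflicts lands in different frequencies.

3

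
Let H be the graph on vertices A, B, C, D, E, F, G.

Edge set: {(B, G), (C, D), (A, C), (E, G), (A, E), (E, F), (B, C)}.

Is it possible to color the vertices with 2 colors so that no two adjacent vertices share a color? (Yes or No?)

The cycle C-A-E-G-B-C has odd length 5, so it cannot be 2-colored; at least 3 colors are needed.
So 2 colors are not enough.

No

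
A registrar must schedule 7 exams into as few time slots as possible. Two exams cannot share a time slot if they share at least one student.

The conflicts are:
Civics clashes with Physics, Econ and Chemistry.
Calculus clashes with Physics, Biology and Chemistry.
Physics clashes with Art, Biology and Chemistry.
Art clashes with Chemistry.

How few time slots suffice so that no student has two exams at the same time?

3

Civics, Physics, Chemistry all conflict with each other, so at least 3 time slots are needed.
3 time slots suffice: time slot 1 → {Physics, Econ}; time slot 2 → {Biology, Chemistry}; time slot 3 → {Civics, Calculus, Art}. Every pair that conflicts lands in different time slots.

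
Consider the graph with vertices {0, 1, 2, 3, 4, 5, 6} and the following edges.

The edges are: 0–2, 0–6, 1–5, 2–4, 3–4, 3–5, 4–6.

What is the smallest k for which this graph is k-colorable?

2

4 and 6 are adjacent, so at least 2 colors are needed.
One proper 2-coloring: 0=red, 1=blue, 2=blue, 3=blue, 4=red, 5=red, 6=blue. No two adjacent vertices share a color.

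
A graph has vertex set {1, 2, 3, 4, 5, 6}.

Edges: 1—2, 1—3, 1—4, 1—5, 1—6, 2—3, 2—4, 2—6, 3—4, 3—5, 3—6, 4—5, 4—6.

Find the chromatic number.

1, 2, 3, 4, 6 are mutually adjacent (a clique of size 5), so at least 5 colors are needed.
One proper 5-coloring: 1=a, 2=d, 3=b, 4=c, 5=d, 6=e. Every edge joins two different colors.

5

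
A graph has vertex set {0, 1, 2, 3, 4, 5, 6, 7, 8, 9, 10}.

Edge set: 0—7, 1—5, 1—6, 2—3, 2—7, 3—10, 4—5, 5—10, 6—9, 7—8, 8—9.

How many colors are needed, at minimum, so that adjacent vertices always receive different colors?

The cycle 10-5-1-6-9-8-7-2-3-10 has odd length 9, so it cannot be 2-colored; at least 3 colors are needed.
3 colors suffice: color a → {3, 5, 7, 9}; color b → {0, 2, 4, 6, 8, 10}; color c → {1}. Every edge joins two different colors.

3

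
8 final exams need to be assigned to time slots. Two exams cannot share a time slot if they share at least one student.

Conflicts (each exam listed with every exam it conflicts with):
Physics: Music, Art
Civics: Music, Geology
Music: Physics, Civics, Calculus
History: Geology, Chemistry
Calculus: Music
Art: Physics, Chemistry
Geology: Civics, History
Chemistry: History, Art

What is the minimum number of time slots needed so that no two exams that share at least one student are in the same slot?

3

The cycle Chemistry-Art-Physics-Music-Civics-Geology-History-Chemistry has odd length 7, so it cannot be 2-colored; at least 3 time slots are needed.
Using 3 time slots: Physics=2, Civics=3, Music=1, History=1, Calculus=2, Art=1, Geology=2, Chemistry=2. Every pair that conflicts lands in different time slots.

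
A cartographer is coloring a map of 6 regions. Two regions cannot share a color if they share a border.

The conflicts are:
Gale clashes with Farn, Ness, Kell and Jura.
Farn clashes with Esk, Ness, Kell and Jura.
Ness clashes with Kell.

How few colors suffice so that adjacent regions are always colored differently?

Gale, Farn, Ness, Kell pairwise conflict, so at least 4 colors are needed.
4 colors suffice: color 1 → {Farn}; color 2 → {Gale, Esk}; color 3 → {Ness, Jura}; color 4 → {Kell}. No two conflicting regions share a color.

4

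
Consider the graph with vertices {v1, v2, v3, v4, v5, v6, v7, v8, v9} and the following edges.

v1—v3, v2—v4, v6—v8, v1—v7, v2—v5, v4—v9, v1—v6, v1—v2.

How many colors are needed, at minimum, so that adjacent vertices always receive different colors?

2

v1 and v7 are adjacent, so at least 2 colors are needed.
2 colors suffice: color red → {v1, v4, v5, v8}; color blue → {v2, v3, v6, v7, v9}. Every edge joins two different colors.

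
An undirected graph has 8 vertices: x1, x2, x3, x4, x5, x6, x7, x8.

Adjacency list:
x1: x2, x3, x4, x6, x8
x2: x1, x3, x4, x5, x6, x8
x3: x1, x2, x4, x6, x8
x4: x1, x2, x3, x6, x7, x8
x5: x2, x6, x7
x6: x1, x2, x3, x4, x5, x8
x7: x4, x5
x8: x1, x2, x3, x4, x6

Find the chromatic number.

6

x1, x2, x3, x4, x6, x8 are mutually adjacent (a clique of size 6), so at least 6 colors are needed.
A valid assignment using 6 colors: x1=6, x2=3, x3=4, x4=1, x5=1, x6=2, x7=2, x8=5. Every edge joins two different colors.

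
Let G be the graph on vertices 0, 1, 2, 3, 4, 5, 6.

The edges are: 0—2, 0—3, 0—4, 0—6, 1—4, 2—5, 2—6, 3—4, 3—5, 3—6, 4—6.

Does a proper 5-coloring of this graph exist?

Yes

The chromatic number is 4. 0, 3, 4, 6 are pairwise adjacent (a clique of size 4), so at least 4 colors are needed.
4 colors suffice: color red → {1, 2, 3}; color blue → {4, 5}; color green → {0}; color yellow → {6}.
Since 5 ≥ 4, a proper 5-coloring certainly exists.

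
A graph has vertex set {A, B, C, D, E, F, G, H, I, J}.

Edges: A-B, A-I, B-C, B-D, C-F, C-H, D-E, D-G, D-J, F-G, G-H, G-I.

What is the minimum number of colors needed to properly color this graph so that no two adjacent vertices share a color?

3

The cycle C-B-D-G-F-C has odd length 5, so it cannot be 2-colored; at least 3 colors are needed.
3 colors suffice: color 1 → {A, C, D}; color 2 → {B, E, G, J}; color 3 → {F, H, I}. No two adjacent vertices share a color.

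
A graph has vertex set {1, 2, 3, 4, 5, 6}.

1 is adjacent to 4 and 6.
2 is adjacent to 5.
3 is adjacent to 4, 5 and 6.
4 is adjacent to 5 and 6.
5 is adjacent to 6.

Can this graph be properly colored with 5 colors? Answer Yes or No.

The chromatic number is 4. 3, 4, 5, 6 form a clique, so at least 4 colors are needed.
4 colors suffice: color red → {1, 5}; color blue → {2, 6}; color green → {4}; color yellow → {3}.
Since 5 ≥ 4, a proper 5-coloring certainly exists.

Yes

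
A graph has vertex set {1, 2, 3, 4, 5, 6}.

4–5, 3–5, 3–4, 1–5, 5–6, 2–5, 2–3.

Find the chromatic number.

3

2, 3, 5 are pairwise adjacent, so at least 3 colors are needed.
One proper 3-coloring: 1=b, 2=c, 3=b, 4=c, 5=a, 6=b. Every edge joins two different colors.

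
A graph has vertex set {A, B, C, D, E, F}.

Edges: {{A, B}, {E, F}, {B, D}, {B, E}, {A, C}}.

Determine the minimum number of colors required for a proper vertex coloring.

2

A and B are adjacent, so at least 2 colors are needed.
2 colors suffice: color red → {B, C, F}; color blue → {A, D, E}. Each edge has distinct colors on its endpoints.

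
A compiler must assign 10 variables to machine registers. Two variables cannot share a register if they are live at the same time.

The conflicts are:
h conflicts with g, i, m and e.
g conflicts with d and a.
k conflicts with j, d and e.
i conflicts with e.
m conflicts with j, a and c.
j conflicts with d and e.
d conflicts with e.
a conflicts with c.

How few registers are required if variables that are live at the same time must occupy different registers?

k, j, d, e are mutually in conflict, so at least 4 registers are needed.
A valid assignment using 4 registers: h=2, g=1, k=4, i=3, m=1, j=2, d=3, a=2, e=1, c=3. No two conflicting variables share a register.

4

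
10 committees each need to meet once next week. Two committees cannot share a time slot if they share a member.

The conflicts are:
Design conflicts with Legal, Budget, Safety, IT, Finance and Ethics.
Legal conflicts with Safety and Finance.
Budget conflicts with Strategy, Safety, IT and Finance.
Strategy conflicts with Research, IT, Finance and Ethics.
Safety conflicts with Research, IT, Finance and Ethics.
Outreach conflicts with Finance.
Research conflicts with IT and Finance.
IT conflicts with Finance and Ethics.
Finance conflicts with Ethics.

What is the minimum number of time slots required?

Design, Budget, Safety, IT, Finance pairwise conflict, so at least 5 time slots are needed.
5 time slots suffice: time slot 1 → {Finance}; time slot 2 → {Legal, Outreach, IT}; time slot 3 → {Strategy, Safety}; time slot 4 → {Design, Research}; time slot 5 → {Budget, Ethics}. Every pair that conflicts lands in different time slots.

5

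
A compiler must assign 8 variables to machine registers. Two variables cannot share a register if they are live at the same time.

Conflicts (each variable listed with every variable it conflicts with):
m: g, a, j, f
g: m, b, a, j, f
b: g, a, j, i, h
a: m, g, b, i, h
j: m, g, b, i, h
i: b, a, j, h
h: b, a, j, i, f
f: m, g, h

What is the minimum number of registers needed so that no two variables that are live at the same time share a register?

4

b, j, i, h are mutually in conflict, so at least 4 registers are needed.
4 registers suffice: register 1 → {g, h}; register 2 → {a, j, f}; register 3 → {m, b}; register 4 → {i}. Each listed conflict is separated.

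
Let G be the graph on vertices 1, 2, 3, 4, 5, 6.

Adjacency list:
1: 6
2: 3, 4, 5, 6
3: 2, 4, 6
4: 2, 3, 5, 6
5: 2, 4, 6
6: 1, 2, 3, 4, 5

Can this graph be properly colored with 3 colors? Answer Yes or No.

2, 3, 4, 6 are pairwise adjacent (a clique of size 4), so at least 4 colors are needed.
So 3 colors are not enough.

No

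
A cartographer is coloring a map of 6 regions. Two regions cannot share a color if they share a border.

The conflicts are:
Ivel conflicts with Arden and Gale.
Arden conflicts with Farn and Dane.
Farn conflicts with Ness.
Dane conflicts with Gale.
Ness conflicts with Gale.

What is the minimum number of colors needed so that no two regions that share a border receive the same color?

3

The cycle Farn-Arden-Ivel-Gale-Ness-Farn has odd length 5, so it cannot be 2-colored; at least 3 colors are needed.
3 colors suffice: color 1 → {Arden, Gale}; color 2 → {Ivel, Farn, Dane}; color 3 → {Ness}. Each listed conflict is separated.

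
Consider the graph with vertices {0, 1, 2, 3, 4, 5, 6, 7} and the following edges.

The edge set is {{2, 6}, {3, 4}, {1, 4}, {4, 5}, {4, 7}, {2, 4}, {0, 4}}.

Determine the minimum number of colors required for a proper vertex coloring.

2

2 and 4 are adjacent, so at least 2 colors are needed.
2 colors suffice: color a → {4, 6}; color b → {0, 1, 2, 3, 5, 7}. Each edge has distinct colors on its endpoints.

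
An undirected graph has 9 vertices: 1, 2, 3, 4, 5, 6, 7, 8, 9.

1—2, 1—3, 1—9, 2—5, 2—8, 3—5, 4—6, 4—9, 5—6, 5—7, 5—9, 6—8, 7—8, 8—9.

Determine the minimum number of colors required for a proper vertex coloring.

2

5 and 6 are adjacent, so at least 2 colors are needed.
2 colors suffice: color red → {1, 4, 5, 8}; color blue → {2, 3, 6, 7, 9}. Each edge has distinct colors on its endpoints.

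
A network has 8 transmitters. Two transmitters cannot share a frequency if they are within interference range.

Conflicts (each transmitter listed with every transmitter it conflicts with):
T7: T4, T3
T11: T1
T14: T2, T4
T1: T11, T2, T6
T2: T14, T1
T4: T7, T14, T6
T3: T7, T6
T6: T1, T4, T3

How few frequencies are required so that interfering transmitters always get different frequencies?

The cycle T1-T6-T4-T14-T2-T1 has odd length 5, so it cannot be 2-colored; at least 3 frequencies are needed.
3 frequencies suffice: frequency 1 → {T1, T4, T3}; frequency 2 → {T7, T11, T2, T6}; frequency 3 → {T14}. Every pair that conflicts lands in different frequencies.

3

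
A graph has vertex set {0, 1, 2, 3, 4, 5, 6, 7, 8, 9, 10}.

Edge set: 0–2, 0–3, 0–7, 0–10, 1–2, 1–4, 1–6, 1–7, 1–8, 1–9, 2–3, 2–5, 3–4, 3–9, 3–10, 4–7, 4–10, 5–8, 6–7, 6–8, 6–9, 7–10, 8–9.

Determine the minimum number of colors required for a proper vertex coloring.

4

1, 6, 8, 9 are pairwise adjacent (a clique of size 4), so at least 4 colors are needed.
A valid assignment using 4 colors: 0=green, 1=red, 2=blue, 3=red, 4=green, 5=red, 6=yellow, 7=blue, 8=blue, 9=green, 10=yellow. Each edge has distinct colors on its endpoints.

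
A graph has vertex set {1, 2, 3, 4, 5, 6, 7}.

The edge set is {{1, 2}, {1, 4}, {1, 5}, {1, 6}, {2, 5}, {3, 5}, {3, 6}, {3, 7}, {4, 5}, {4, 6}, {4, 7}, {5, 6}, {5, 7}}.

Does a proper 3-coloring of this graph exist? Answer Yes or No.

1, 4, 5, 6 form a clique, so at least 4 colors are needed.
So 3 colors are not enough.

No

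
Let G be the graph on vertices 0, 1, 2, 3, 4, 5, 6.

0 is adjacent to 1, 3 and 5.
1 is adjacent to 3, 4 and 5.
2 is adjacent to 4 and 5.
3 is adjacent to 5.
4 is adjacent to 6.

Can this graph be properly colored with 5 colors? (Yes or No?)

Yes

The chromatic number is 4. 0, 1, 3, 5 are pairwise adjacent (a clique of size 4), so at least 4 colors are needed.
4 colors suffice: color red → {1, 2, 6}; color blue → {4, 5}; color green → {3}; color yellow → {0}.
Since 5 ≥ 4, a proper 5-coloring certainly exists.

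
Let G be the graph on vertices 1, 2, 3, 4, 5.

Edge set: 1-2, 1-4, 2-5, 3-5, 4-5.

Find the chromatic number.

2

4 and 5 are adjacent, so at least 2 colors are needed.
2 colors suffice: 1=red, 2=blue, 3=blue, 4=blue, 5=red. Each edge has distinct colors on its endpoints.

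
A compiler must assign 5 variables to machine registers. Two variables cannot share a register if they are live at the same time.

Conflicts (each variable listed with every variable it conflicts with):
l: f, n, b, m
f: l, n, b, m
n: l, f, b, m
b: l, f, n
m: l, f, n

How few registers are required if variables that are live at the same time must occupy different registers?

4

l, f, n, b all conflict with each other, so at least 4 registers are needed.
4 registers suffice: l=3, f=1, n=2, b=4, m=4. No two conflicting variables share a register.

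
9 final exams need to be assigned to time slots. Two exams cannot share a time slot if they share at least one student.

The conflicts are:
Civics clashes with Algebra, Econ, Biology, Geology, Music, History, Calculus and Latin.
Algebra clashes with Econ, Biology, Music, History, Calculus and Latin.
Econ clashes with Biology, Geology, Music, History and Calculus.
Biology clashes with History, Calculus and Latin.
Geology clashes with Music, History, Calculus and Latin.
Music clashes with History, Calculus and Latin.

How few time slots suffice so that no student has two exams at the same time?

5

Civics, Algebra, Econ, Biology, History are mutually in conflict, so at least 5 time slots are needed.
5 time slots suffice: time slot 1 → {Civics}; time slot 2 → {Biology, Music}; time slot 3 → {Algebra, Geology}; time slot 4 → {Econ, Latin}; time slot 5 → {History, Calculus}. Every pair that conflicts lands in different time slots.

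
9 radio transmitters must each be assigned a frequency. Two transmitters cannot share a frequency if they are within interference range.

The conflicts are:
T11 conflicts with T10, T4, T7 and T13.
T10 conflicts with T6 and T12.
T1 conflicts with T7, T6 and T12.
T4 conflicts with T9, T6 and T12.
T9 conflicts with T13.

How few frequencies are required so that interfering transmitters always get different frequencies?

3

The cycle T10-T11-T7-T1-T6-T10 has odd length 5, so it cannot be 2-colored; at least 3 frequencies are needed.
A valid assignment using 3 frequencies: T11=1, T10=2, T1=2, T4=2, T7=3, T9=1, T6=1, T12=1, T13=2. No two conflicting transmitters share a frequency.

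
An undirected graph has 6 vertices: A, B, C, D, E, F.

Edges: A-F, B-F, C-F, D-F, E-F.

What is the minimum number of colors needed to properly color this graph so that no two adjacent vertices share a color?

A and F are adjacent, so at least 2 colors are needed.
A valid assignment using 2 colors: A=2, B=2, C=2, D=2, E=2, F=1. Each edge has distinct colors on its endpoints.

2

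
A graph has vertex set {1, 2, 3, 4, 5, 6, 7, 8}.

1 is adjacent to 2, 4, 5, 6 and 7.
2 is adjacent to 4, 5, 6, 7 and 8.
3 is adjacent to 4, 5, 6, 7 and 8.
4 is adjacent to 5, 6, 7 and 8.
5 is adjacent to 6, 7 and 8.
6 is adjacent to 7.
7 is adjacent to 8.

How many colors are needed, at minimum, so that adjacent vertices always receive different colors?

1, 2, 4, 5, 6, 7 form a clique, so at least 6 colors are needed.
One proper 6-coloring: 1=f, 2=d, 3=d, 4=a, 5=c, 6=e, 7=b, 8=e. Every edge joins two different colors.

6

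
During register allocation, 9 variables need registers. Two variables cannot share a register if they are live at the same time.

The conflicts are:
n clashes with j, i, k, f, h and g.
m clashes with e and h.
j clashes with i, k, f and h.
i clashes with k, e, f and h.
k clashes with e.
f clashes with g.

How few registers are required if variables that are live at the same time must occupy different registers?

n, j, i, h all conflict with each other, so at least 4 registers are needed.
A valid assignment using 4 registers: n=1, m=2, j=3, i=2, k=4, e=1, f=4, h=4, g=2. Each listed conflict is separated.

4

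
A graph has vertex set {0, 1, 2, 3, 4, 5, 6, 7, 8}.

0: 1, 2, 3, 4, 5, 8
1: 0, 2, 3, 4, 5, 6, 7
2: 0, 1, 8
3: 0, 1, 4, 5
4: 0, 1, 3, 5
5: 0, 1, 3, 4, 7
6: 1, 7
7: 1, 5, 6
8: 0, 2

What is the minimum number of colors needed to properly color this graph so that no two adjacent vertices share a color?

0, 1, 3, 4, 5 are pairwise adjacent (a clique of size 5), so at least 5 colors are needed.
5 colors suffice: color a → {1, 8}; color b → {0, 7}; color c → {2, 5, 6}; color d → {3}; color e → {4}. Each edge has distinct colors on its endpoints.

5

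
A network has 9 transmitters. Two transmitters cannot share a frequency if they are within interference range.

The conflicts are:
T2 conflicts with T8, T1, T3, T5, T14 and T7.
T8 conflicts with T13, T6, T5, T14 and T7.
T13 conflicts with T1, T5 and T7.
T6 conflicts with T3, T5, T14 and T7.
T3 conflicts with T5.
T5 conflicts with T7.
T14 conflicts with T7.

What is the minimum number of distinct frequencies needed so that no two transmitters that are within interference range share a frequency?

T2, T8, T5, T7 pairwise conflict, so at least 4 frequencies are needed.
4 frequencies suffice: frequency 1 → {T2, T13, T6}; frequency 2 → {T1, T3, T7}; frequency 3 → {T5, T14}; frequency 4 → {T8}. No two conflicting transmitters share a frequency.

4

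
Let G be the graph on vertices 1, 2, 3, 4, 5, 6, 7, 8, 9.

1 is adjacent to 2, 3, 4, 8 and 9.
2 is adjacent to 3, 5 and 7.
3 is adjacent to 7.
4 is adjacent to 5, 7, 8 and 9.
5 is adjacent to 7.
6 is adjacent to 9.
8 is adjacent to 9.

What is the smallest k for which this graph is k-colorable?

4

1, 4, 8, 9 are mutually adjacent (a clique of size 4), so at least 4 colors are needed.
4 colors suffice: 1=red, 2=blue, 3=green, 4=blue, 5=green, 6=red, 7=red, 8=yellow, 9=green. No two adjacent vertices share a color.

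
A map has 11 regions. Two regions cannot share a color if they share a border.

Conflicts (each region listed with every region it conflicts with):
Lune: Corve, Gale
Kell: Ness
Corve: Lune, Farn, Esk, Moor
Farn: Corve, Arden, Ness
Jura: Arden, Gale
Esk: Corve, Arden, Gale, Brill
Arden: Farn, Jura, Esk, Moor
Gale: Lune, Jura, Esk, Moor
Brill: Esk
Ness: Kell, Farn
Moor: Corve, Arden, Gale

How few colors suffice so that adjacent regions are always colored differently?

2

Lune and Corve conflict, so at least 2 colors are needed.
2 colors suffice: color 1 → {Corve, Arden, Gale, Brill, Ness}; color 2 → {Lune, Kell, Farn, Jura, Esk, Moor}. No two conflicting regions share a color.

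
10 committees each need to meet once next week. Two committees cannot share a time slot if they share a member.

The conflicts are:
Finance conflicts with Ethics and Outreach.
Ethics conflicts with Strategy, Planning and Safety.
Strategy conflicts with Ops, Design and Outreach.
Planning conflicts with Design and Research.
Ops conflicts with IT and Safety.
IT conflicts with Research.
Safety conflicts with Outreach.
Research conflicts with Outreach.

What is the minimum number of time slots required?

3

The cycle Outreach-Strategy-Ethics-Planning-Research-Outreach has odd length 5, so it cannot be 2-colored; at least 3 time slots are needed.
3 time slots suffice: time slot 1 → {Ethics, Ops, Design, Outreach}; time slot 2 → {Finance, Strategy, Safety, Research}; time slot 3 → {Planning, IT}. No two conflicting committees share a time slot.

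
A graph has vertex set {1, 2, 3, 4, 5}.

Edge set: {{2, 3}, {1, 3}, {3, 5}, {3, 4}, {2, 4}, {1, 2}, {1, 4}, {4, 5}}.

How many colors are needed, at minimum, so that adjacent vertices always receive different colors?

1, 2, 3, 4 are mutually adjacent (a clique of size 4), so at least 4 colors are needed.
One proper 4-coloring: 1=yellow, 2=green, 3=red, 4=blue, 5=green. No two adjacent vertices share a color.

4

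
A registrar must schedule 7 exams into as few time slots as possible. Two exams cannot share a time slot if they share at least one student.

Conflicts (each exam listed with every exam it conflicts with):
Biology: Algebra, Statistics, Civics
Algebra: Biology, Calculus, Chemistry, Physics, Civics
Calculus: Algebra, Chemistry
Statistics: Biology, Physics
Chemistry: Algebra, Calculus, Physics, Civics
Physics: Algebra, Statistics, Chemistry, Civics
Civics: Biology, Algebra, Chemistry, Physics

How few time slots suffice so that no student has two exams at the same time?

Algebra, Chemistry, Physics, Civics all conflict with each other, so at least 4 time slots are needed.
4 time slots suffice: time slot 1 → {Algebra, Statistics}; time slot 2 → {Calculus, Civics}; time slot 3 → {Biology, Physics}; time slot 4 → {Chemistry}. Every pair that conflicts lands in different time slots.

4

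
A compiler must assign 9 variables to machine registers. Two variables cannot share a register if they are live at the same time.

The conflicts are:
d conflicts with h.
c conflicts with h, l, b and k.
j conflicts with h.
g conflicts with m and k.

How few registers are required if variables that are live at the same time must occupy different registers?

c and l conflict, so at least 2 registers are needed.
Using 2 registers: d=1, c=1, j=1, g=1, h=2, l=2, b=2, m=2, k=2. No two conflicting variables share a register.

2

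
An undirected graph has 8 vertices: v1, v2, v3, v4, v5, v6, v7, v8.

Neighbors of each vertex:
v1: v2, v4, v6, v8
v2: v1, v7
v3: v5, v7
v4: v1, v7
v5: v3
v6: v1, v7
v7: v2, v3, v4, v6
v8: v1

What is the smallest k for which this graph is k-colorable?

v2 and v7 are adjacent, so at least 2 colors are needed.
One proper 2-coloring: v1=R, v2=B, v3=B, v4=B, v5=R, v6=B, v7=R, v8=B. Each edge has distinct colors on its endpoints.

2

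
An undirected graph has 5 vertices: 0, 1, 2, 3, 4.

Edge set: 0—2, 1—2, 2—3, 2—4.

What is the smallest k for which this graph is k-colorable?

0 and 2 are adjacent, so at least 2 colors are needed.
2 colors suffice: color a → {2}; color b → {0, 1, 3, 4}. Every edge joins two different colors.

2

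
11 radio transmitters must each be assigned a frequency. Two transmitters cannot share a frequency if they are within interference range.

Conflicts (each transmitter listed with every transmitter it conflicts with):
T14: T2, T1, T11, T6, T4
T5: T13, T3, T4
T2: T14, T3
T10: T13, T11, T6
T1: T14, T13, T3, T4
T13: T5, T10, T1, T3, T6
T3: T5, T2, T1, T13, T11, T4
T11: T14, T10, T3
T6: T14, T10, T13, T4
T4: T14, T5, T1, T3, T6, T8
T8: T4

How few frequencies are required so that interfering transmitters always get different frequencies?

3

T14, T1, T4 all conflict with each other, so at least 3 frequencies are needed.
3 frequencies suffice: T14=2, T5=3, T2=1, T10=2, T1=3, T13=1, T3=2, T11=1, T6=3, T4=1, T8=2. Every pair that conflicts lands in different frequencies.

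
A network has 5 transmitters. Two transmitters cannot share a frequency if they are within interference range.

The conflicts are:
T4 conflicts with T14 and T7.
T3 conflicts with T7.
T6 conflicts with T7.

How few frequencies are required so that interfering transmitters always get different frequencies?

2

T4 and T7 conflict, so at least 2 frequencies are needed.
2 frequencies suffice: frequency 1 → {T14, T7}; frequency 2 → {T4, T3, T6}. Each listed conflict is separated.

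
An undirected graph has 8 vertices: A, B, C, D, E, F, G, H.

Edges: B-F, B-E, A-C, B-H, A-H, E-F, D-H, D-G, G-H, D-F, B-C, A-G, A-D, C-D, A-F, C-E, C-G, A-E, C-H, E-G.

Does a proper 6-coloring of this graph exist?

The chromatic number is 5. A, C, D, G, H are mutually adjacent (a clique of size 5), so at least 5 colors are needed.
A valid assignment using 5 colors: A=1, B=1, C=2, D=4, E=3, F=2, G=5, H=3.
Since 6 ≥ 5, a proper 6-coloring certainly exists.

Yes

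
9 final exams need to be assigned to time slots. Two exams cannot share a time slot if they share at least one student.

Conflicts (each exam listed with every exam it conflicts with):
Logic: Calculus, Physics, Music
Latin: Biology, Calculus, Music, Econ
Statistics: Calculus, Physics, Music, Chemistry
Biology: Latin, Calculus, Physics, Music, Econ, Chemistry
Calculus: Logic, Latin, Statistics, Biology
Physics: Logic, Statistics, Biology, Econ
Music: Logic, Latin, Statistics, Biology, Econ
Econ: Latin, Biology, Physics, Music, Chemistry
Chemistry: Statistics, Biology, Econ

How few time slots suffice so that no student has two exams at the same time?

4

Latin, Biology, Music, Econ all conflict with each other, so at least 4 time slots are needed.
A valid assignment using 4 time slots: Logic=1, Latin=4, Statistics=1, Biology=1, Calculus=2, Physics=2, Music=2, Econ=3, Chemistry=2. Each listed conflict is separated.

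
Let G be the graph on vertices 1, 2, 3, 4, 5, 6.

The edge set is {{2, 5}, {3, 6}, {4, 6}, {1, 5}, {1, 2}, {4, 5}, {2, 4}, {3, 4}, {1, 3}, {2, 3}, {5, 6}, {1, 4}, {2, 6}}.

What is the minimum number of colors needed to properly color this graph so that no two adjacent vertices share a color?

4

1, 2, 3, 4 form a clique, so at least 4 colors are needed.
4 colors suffice: color a → {4}; color b → {2}; color c → {1, 6}; color d → {3, 5}. Every edge joins two different colors.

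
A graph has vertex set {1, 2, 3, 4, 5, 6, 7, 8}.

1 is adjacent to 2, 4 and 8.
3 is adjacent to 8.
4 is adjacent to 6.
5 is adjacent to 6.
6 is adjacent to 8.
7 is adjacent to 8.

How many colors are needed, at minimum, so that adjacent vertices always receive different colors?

2

3 and 8 are adjacent, so at least 2 colors are needed.
A valid assignment using 2 colors: 1=b, 2=a, 3=b, 4=a, 5=a, 6=b, 7=b, 8=a. No two adjacent vertices share a color.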